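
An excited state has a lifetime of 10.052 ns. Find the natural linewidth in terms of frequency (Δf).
7.917 MHz

Using the energy-time uncertainty principle and E = hf:
ΔEΔt ≥ ℏ/2
hΔf·Δt ≥ ℏ/2

The minimum frequency uncertainty is:
Δf = ℏ/(2hτ) = 1/(4πτ)
Δf = 1/(4π × 1.005e-08 s)
Δf = 7.917e+06 Hz = 7.917 MHz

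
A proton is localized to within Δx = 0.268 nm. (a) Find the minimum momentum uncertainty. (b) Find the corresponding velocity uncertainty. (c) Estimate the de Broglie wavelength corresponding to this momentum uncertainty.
(a) Δp_min = 1.967 × 10^-25 kg·m/s
(b) Δv_min = 117.629 m/s
(c) λ_dB = 3.368 nm

Step-by-step:

(a) From the uncertainty principle:
Δp_min = ℏ/(2Δx) = (1.055e-34 J·s)/(2 × 2.680e-10 m) = 1.967e-25 kg·m/s

(b) The velocity uncertainty:
Δv = Δp/m = (1.967e-25 kg·m/s)/(1.673e-27 kg) = 1.176e+02 m/s = 117.629 m/s

(c) The de Broglie wavelength for this momentum:
λ = h/p = (6.626e-34 J·s)/(1.967e-25 kg·m/s) = 3.368e-09 m = 3.368 nm

Note: The de Broglie wavelength is comparable to the localization size, as expected from wave-particle duality.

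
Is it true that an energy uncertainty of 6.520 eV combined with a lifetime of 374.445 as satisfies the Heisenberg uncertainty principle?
Yes, it satisfies the uncertainty relation.

Calculate the product ΔEΔt:
ΔE = 6.520 eV = 1.045e-18 J
ΔEΔt = (1.045e-18 J) × (3.744e-16 s)
ΔEΔt = 3.912e-34 J·s

Compare to the minimum allowed value ℏ/2:
ℏ/2 = 5.273e-35 J·s

Since ΔEΔt = 3.912e-34 J·s ≥ 5.273e-35 J·s = ℏ/2,
this satisfies the uncertainty relation.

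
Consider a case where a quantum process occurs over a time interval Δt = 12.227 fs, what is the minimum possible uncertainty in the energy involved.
26.916 meV

Using the energy-time uncertainty principle:
ΔEΔt ≥ ℏ/2

The minimum uncertainty in energy is:
ΔE_min = ℏ/(2Δt)
ΔE_min = (1.055e-34 J·s) / (2 × 1.223e-14 s)
ΔE_min = 4.312e-21 J = 26.916 meV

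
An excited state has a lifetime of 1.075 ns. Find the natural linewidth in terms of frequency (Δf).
74.026 MHz

Using the energy-time uncertainty principle and E = hf:
ΔEΔt ≥ ℏ/2
hΔf·Δt ≥ ℏ/2

The minimum frequency uncertainty is:
Δf = ℏ/(2hτ) = 1/(4πτ)
Δf = 1/(4π × 1.075e-09 s)
Δf = 7.403e+07 Hz = 74.026 MHz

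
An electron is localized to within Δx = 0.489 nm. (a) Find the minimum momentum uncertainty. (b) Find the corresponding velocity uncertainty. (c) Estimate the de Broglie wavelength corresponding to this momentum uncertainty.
(a) Δp_min = 1.078 × 10^-25 kg·m/s
(b) Δv_min = 118.372 km/s
(c) λ_dB = 6.145 nm

Step-by-step:

(a) From the uncertainty principle:
Δp_min = ℏ/(2Δx) = (1.055e-34 J·s)/(2 × 4.890e-10 m) = 1.078e-25 kg·m/s

(b) The velocity uncertainty:
Δv = Δp/m = (1.078e-25 kg·m/s)/(9.109e-31 kg) = 1.184e+05 m/s = 118.372 km/s

(c) The de Broglie wavelength for this momentum:
λ = h/p = (6.626e-34 J·s)/(1.078e-25 kg·m/s) = 6.145e-09 m = 6.145 nm

Note: The de Broglie wavelength is comparable to the localization size, as expected from wave-particle duality.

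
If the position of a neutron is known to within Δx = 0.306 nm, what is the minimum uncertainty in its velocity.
102.879 m/s

Using the Heisenberg uncertainty principle and Δp = mΔv:
ΔxΔp ≥ ℏ/2
Δx(mΔv) ≥ ℏ/2

The minimum uncertainty in velocity is:
Δv_min = ℏ/(2mΔx)
Δv_min = (1.055e-34 J·s) / (2 × 1.675e-27 kg × 3.060e-10 m)
Δv_min = 1.029e+02 m/s = 102.879 m/s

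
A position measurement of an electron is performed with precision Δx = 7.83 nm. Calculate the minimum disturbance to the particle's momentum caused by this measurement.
6.734 × 10^-27 kg·m/s

The uncertainty principle implies that measuring position disturbs momentum:
ΔxΔp ≥ ℏ/2

When we measure position with precision Δx, we necessarily introduce a momentum uncertainty:
Δp ≥ ℏ/(2Δx)
Δp_min = (1.055e-34 J·s) / (2 × 7.830e-09 m)
Δp_min = 6.734e-27 kg·m/s

The more precisely we measure position, the greater the momentum disturbance.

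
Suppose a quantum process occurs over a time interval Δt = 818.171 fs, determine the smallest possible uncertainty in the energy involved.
402.246 μeV

Using the energy-time uncertainty principle:
ΔEΔt ≥ ℏ/2

The minimum uncertainty in energy is:
ΔE_min = ℏ/(2Δt)
ΔE_min = (1.055e-34 J·s) / (2 × 8.182e-13 s)
ΔE_min = 6.445e-23 J = 402.246 μeV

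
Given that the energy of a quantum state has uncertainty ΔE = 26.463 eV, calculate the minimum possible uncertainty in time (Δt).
12.436 as

Using the energy-time uncertainty principle:
ΔEΔt ≥ ℏ/2

The minimum uncertainty in time is:
Δt_min = ℏ/(2ΔE)
Δt_min = (1.055e-34 J·s) / (2 × 4.240e-18 J)
Δt_min = 1.244e-17 s = 12.436 as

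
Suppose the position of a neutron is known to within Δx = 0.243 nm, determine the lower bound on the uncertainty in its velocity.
129.552 m/s

Using the Heisenberg uncertainty principle and Δp = mΔv:
ΔxΔp ≥ ℏ/2
Δx(mΔv) ≥ ℏ/2

The minimum uncertainty in velocity is:
Δv_min = ℏ/(2mΔx)
Δv_min = (1.055e-34 J·s) / (2 × 1.675e-27 kg × 2.430e-10 m)
Δv_min = 1.296e+02 m/s = 129.552 m/s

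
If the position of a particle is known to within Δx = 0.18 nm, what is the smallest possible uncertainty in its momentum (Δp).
2.929 × 10^-25 kg·m/s

Using the Heisenberg uncertainty principle:
ΔxΔp ≥ ℏ/2

The minimum uncertainty in momentum is:
Δp_min = ℏ/(2Δx)
Δp_min = (1.055e-34 J·s) / (2 × 1.800e-10 m)
Δp_min = 2.929e-25 kg·m/s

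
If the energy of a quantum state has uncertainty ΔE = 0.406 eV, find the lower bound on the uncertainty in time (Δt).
810.606 as

Using the energy-time uncertainty principle:
ΔEΔt ≥ ℏ/2

The minimum uncertainty in time is:
Δt_min = ℏ/(2ΔE)
Δt_min = (1.055e-34 J·s) / (2 × 6.505e-20 J)
Δt_min = 8.106e-16 s = 810.606 as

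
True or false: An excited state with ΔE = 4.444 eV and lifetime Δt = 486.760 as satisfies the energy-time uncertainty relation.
Yes, it satisfies the uncertainty relation.

Calculate the product ΔEΔt:
ΔE = 4.444 eV = 7.120e-19 J
ΔEΔt = (7.120e-19 J) × (4.868e-16 s)
ΔEΔt = 3.466e-34 J·s

Compare to the minimum allowed value ℏ/2:
ℏ/2 = 5.273e-35 J·s

Since ΔEΔt = 3.466e-34 J·s ≥ 5.273e-35 J·s = ℏ/2,
this satisfies the uncertainty relation.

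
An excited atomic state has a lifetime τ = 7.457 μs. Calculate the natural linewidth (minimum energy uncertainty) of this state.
44.134 peV

Using the energy-time uncertainty principle:
ΔEΔt ≥ ℏ/2

The lifetime τ represents the time uncertainty Δt.
The natural linewidth (minimum energy uncertainty) is:

ΔE = ℏ/(2τ)
ΔE = (1.055e-34 J·s) / (2 × 7.457e-06 s)
ΔE = 7.071e-30 J = 44.134 peV

This natural linewidth limits the precision of spectroscopic measurements.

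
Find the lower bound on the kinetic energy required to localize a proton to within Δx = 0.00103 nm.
4.890 eV

Localizing a particle requires giving it sufficient momentum uncertainty:

1. From uncertainty principle: Δp ≥ ℏ/(2Δx)
   Δp_min = (1.055e-34 J·s) / (2 × 1.030e-12 m)
   Δp_min = 5.119e-23 kg·m/s

2. This momentum uncertainty corresponds to kinetic energy:
   KE ≈ (Δp)²/(2m) = (5.119e-23)²/(2 × 1.673e-27 kg)
   KE = 7.834e-19 J = 4.890 eV

Tighter localization requires more energy.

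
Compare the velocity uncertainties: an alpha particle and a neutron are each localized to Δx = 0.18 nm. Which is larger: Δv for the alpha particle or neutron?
The neutron has the larger minimum velocity uncertainty, by a ratio of 4.0.

For both particles, Δp_min = ℏ/(2Δx) = 2.929e-25 kg·m/s (same for both).

The velocity uncertainty is Δv = Δp/m:
- alpha particle: Δv = 2.929e-25 / 6.645e-27 = 4.409e+01 m/s = 44.086 m/s
- neutron: Δv = 2.929e-25 / 1.675e-27 = 1.749e+02 m/s = 174.895 m/s

Ratio: 1.749e+02 / 4.409e+01 = 4.0

The lighter particle has larger velocity uncertainty because Δv ∝ 1/m.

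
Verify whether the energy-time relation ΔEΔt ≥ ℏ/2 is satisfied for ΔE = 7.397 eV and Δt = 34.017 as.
No, it violates the uncertainty relation.

Calculate the product ΔEΔt:
ΔE = 7.397 eV = 1.185e-18 J
ΔEΔt = (1.185e-18 J) × (3.402e-17 s)
ΔEΔt = 4.031e-35 J·s

Compare to the minimum allowed value ℏ/2:
ℏ/2 = 5.273e-35 J·s

Since ΔEΔt = 4.031e-35 J·s < 5.273e-35 J·s = ℏ/2,
this violates the uncertainty relation.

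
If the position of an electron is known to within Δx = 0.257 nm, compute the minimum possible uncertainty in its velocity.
225.229 km/s

Using the Heisenberg uncertainty principle and Δp = mΔv:
ΔxΔp ≥ ℏ/2
Δx(mΔv) ≥ ℏ/2

The minimum uncertainty in velocity is:
Δv_min = ℏ/(2mΔx)
Δv_min = (1.055e-34 J·s) / (2 × 9.109e-31 kg × 2.570e-10 m)
Δv_min = 2.252e+05 m/s = 225.229 km/s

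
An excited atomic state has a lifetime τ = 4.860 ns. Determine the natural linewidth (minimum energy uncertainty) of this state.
67.717 neV

Using the energy-time uncertainty principle:
ΔEΔt ≥ ℏ/2

The lifetime τ represents the time uncertainty Δt.
The natural linewidth (minimum energy uncertainty) is:

ΔE = ℏ/(2τ)
ΔE = (1.055e-34 J·s) / (2 × 4.860e-09 s)
ΔE = 1.085e-26 J = 67.717 neV

This natural linewidth limits the precision of spectroscopic measurements.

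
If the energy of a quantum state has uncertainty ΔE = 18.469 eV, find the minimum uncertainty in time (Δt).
17.819 as

Using the energy-time uncertainty principle:
ΔEΔt ≥ ℏ/2

The minimum uncertainty in time is:
Δt_min = ℏ/(2ΔE)
Δt_min = (1.055e-34 J·s) / (2 × 2.959e-18 J)
Δt_min = 1.782e-17 s = 17.819 as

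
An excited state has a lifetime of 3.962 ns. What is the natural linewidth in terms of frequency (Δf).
20.085 MHz

Using the energy-time uncertainty principle and E = hf:
ΔEΔt ≥ ℏ/2
hΔf·Δt ≥ ℏ/2

The minimum frequency uncertainty is:
Δf = ℏ/(2hτ) = 1/(4πτ)
Δf = 1/(4π × 3.962e-09 s)
Δf = 2.009e+07 Hz = 20.085 MHz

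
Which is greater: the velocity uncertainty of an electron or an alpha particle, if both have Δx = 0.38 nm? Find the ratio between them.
The electron has the larger minimum velocity uncertainty, by a ratio of 7294.3.

For both particles, Δp_min = ℏ/(2Δx) = 1.388e-25 kg·m/s (same for both).

The velocity uncertainty is Δv = Δp/m:
- electron: Δv = 1.388e-25 / 9.109e-31 = 1.523e+05 m/s = 152.326 km/s
- alpha particle: Δv = 1.388e-25 / 6.645e-27 = 2.088e+01 m/s = 20.883 m/s

Ratio: 1.523e+05 / 2.088e+01 = 7294.3

The lighter particle has larger velocity uncertainty because Δv ∝ 1/m.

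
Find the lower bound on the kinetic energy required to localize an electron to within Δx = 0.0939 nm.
1.080 eV

Localizing a particle requires giving it sufficient momentum uncertainty:

1. From uncertainty principle: Δp ≥ ℏ/(2Δx)
   Δp_min = (1.055e-34 J·s) / (2 × 9.390e-11 m)
   Δp_min = 5.615e-25 kg·m/s

2. This momentum uncertainty corresponds to kinetic energy:
   KE ≈ (Δp)²/(2m) = (5.615e-25)²/(2 × 9.109e-31 kg)
   KE = 1.731e-19 J = 1.080 eV

Tighter localization requires more energy.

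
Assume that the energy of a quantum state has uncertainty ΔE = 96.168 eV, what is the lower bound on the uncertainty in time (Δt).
3.422 as

Using the energy-time uncertainty principle:
ΔEΔt ≥ ℏ/2

The minimum uncertainty in time is:
Δt_min = ℏ/(2ΔE)
Δt_min = (1.055e-34 J·s) / (2 × 1.541e-17 J)
Δt_min = 3.422e-18 s = 3.422 as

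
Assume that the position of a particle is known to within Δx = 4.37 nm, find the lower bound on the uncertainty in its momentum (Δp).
1.207 × 10^-26 kg·m/s

Using the Heisenberg uncertainty principle:
ΔxΔp ≥ ℏ/2

The minimum uncertainty in momentum is:
Δp_min = ℏ/(2Δx)
Δp_min = (1.055e-34 J·s) / (2 × 4.370e-09 m)
Δp_min = 1.207e-26 kg·m/s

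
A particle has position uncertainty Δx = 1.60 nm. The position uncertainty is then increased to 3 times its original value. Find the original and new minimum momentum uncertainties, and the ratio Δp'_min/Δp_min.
Original Δp_min = 3.296 × 10^-26 kg·m/s; new Δp'_min = 1.099 × 10^-26 kg·m/s; ratio Δp'_min/Δp_min = 1/3.

From the uncertainty principle ΔxΔp ≥ ℏ/2, the minimum momentum uncertainty is Δp_min = ℏ/(2Δx).

Original (Δx = 1.60 nm = 1.600e-09 m):
Δp_min = (1.055e-34 J·s)/(2 × 1.600e-09 m) = 3.296e-26 kg·m/s

When Δx → 3Δx:
Δp'_min = ℏ/(2 × 3Δx) = (1/3) × ℏ/(2Δx) = (1/3) × Δp_min
Δp'_min = 1/3 × 3.296e-26 kg·m/s = 1.099e-26 kg·m/s

Since Δp_min ∝ 1/Δx, when Δx is increased to 3 times its original value, Δp_min decreases to 1/3 of its original value.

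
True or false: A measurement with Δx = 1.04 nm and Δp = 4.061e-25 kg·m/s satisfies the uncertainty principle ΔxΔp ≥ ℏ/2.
Yes, it satisfies the uncertainty principle.

Calculate the product ΔxΔp:
ΔxΔp = (1.040e-09 m) × (4.061e-25 kg·m/s)
ΔxΔp = 4.223e-34 J·s

Compare to the minimum allowed value ℏ/2:
ℏ/2 = 5.273e-35 J·s

Since ΔxΔp = 4.223e-34 J·s ≥ 5.273e-35 J·s = ℏ/2,
the measurement satisfies the uncertainty principle.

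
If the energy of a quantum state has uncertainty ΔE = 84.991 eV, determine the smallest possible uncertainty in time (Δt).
3.872 as

Using the energy-time uncertainty principle:
ΔEΔt ≥ ℏ/2

The minimum uncertainty in time is:
Δt_min = ℏ/(2ΔE)
Δt_min = (1.055e-34 J·s) / (2 × 1.362e-17 J)
Δt_min = 3.872e-18 s = 3.872 as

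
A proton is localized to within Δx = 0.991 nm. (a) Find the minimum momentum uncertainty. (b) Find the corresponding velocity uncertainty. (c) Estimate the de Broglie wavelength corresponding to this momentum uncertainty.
(a) Δp_min = 5.321 × 10^-26 kg·m/s
(b) Δv_min = 31.811 m/s
(c) λ_dB = 12.453 nm

Step-by-step:

(a) From the uncertainty principle:
Δp_min = ℏ/(2Δx) = (1.055e-34 J·s)/(2 × 9.910e-10 m) = 5.321e-26 kg·m/s

(b) The velocity uncertainty:
Δv = Δp/m = (5.321e-26 kg·m/s)/(1.673e-27 kg) = 3.181e+01 m/s = 31.811 m/s

(c) The de Broglie wavelength for this momentum:
λ = h/p = (6.626e-34 J·s)/(5.321e-26 kg·m/s) = 1.245e-08 m = 12.453 nm

Note: The de Broglie wavelength is comparable to the localization size, as expected from wave-particle duality.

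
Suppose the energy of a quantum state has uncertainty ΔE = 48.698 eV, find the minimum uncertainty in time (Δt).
6.758 as

Using the energy-time uncertainty principle:
ΔEΔt ≥ ℏ/2

The minimum uncertainty in time is:
Δt_min = ℏ/(2ΔE)
Δt_min = (1.055e-34 J·s) / (2 × 7.802e-18 J)
Δt_min = 6.758e-18 s = 6.758 as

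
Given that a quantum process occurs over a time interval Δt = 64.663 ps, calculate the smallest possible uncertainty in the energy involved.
5.090 μeV

Using the energy-time uncertainty principle:
ΔEΔt ≥ ℏ/2

The minimum uncertainty in energy is:
ΔE_min = ℏ/(2Δt)
ΔE_min = (1.055e-34 J·s) / (2 × 6.466e-11 s)
ΔE_min = 8.154e-25 J = 5.090 μeV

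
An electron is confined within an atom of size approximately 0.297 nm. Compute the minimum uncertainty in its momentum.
1.775 × 10^-25 kg·m/s

Using the Heisenberg uncertainty principle:
ΔxΔp ≥ ℏ/2

With Δx ≈ L = 2.970e-10 m (the confinement size):
Δp_min = ℏ/(2Δx)
Δp_min = (1.055e-34 J·s) / (2 × 2.970e-10 m)
Δp_min = 1.775e-25 kg·m/s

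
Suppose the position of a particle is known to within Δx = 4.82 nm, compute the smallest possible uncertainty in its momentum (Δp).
1.094 × 10^-26 kg·m/s

Using the Heisenberg uncertainty principle:
ΔxΔp ≥ ℏ/2

The minimum uncertainty in momentum is:
Δp_min = ℏ/(2Δx)
Δp_min = (1.055e-34 J·s) / (2 × 4.820e-09 m)
Δp_min = 1.094e-26 kg·m/s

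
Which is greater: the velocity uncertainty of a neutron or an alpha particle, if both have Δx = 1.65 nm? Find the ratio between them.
The neutron has the larger minimum velocity uncertainty, by a ratio of 4.0.

For both particles, Δp_min = ℏ/(2Δx) = 3.196e-26 kg·m/s (same for both).

The velocity uncertainty is Δv = Δp/m:
- neutron: Δv = 3.196e-26 / 1.675e-27 = 1.908e+01 m/s = 19.079 m/s
- alpha particle: Δv = 3.196e-26 / 6.645e-27 = 4.809e+00 m/s = 4.809 m/s

Ratio: 1.908e+01 / 4.809e+00 = 4.0

The lighter particle has larger velocity uncertainty because Δv ∝ 1/m.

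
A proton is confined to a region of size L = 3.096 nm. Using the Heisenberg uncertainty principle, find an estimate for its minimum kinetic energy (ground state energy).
541.193 neV

Using the uncertainty principle to estimate ground state energy:

1. The position uncertainty is approximately the confinement size:
   Δx ≈ L = 3.096e-09 m

2. From ΔxΔp ≥ ℏ/2, the minimum momentum uncertainty is:
   Δp ≈ ℏ/(2L) = 1.703e-26 kg·m/s

3. The kinetic energy is approximately:
   KE ≈ (Δp)²/(2m) = (1.703e-26)²/(2 × 1.673e-27 kg)
   KE ≈ 8.671e-26 J = 541.193 neV

This is an order-of-magnitude estimate of the ground state energy.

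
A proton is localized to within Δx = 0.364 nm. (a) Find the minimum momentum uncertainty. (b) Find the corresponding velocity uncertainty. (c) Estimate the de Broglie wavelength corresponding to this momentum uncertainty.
(a) Δp_min = 1.449 × 10^-25 kg·m/s
(b) Δv_min = 86.606 m/s
(c) λ_dB = 4.574 nm

Step-by-step:

(a) From the uncertainty principle:
Δp_min = ℏ/(2Δx) = (1.055e-34 J·s)/(2 × 3.640e-10 m) = 1.449e-25 kg·m/s

(b) The velocity uncertainty:
Δv = Δp/m = (1.449e-25 kg·m/s)/(1.673e-27 kg) = 8.661e+01 m/s = 86.606 m/s

(c) The de Broglie wavelength for this momentum:
λ = h/p = (6.626e-34 J·s)/(1.449e-25 kg·m/s) = 4.574e-09 m = 4.574 nm

Note: The de Broglie wavelength is comparable to the localization size, as expected from wave-particle duality.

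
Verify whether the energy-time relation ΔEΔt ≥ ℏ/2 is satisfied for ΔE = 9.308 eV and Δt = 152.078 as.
Yes, it satisfies the uncertainty relation.

Calculate the product ΔEΔt:
ΔE = 9.308 eV = 1.491e-18 J
ΔEΔt = (1.491e-18 J) × (1.521e-16 s)
ΔEΔt = 2.268e-34 J·s

Compare to the minimum allowed value ℏ/2:
ℏ/2 = 5.273e-35 J·s

Since ΔEΔt = 2.268e-34 J·s ≥ 5.273e-35 J·s = ℏ/2,
this satisfies the uncertainty relation.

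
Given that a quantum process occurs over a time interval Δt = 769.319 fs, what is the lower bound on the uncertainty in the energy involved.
427.789 μeV

Using the energy-time uncertainty principle:
ΔEΔt ≥ ℏ/2

The minimum uncertainty in energy is:
ΔE_min = ℏ/(2Δt)
ΔE_min = (1.055e-34 J·s) / (2 × 7.693e-13 s)
ΔE_min = 6.854e-23 J = 427.789 μeV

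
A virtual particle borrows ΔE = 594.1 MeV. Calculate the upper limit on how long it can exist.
5.540 × 10^-25 s

Using the energy-time uncertainty principle:
ΔEΔt ≥ ℏ/2

For a virtual particle borrowing energy ΔE, the maximum lifetime is:
Δt_max = ℏ/(2ΔE)

Converting energy:
ΔE = 594.1 MeV = 9.519e-11 J

Δt_max = (1.055e-34 J·s) / (2 × 9.519e-11 J)
Δt_max = 5.540e-25 s = 5.540 × 10^-25 s

Virtual particles with higher borrowed energy exist for shorter times.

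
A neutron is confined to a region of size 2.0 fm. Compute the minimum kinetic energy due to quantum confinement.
1.295 MeV

Using the uncertainty principle:

1. Position uncertainty: Δx ≈ 2.000e-15 m
2. Minimum momentum uncertainty: Δp = ℏ/(2Δx) = 2.636e-20 kg·m/s
3. Minimum kinetic energy:
   KE = (Δp)²/(2m) = (2.636e-20)²/(2 × 1.675e-27 kg)
   KE = 2.075e-13 J = 1.295 MeV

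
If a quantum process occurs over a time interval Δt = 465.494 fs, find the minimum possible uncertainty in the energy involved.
707.004 μeV

Using the energy-time uncertainty principle:
ΔEΔt ≥ ℏ/2

The minimum uncertainty in energy is:
ΔE_min = ℏ/(2Δt)
ΔE_min = (1.055e-34 J·s) / (2 × 4.655e-13 s)
ΔE_min = 1.133e-22 J = 707.004 μeV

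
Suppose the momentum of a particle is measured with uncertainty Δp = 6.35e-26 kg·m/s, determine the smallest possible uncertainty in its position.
830.372 pm

Using the Heisenberg uncertainty principle:
ΔxΔp ≥ ℏ/2

The minimum uncertainty in position is:
Δx_min = ℏ/(2Δp)
Δx_min = (1.055e-34 J·s) / (2 × 6.350e-26 kg·m/s)
Δx_min = 8.304e-10 m = 830.372 pm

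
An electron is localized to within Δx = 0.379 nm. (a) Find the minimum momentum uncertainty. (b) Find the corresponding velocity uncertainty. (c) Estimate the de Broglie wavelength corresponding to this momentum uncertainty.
(a) Δp_min = 1.391 × 10^-25 kg·m/s
(b) Δv_min = 152.728 km/s
(c) λ_dB = 4.763 nm

Step-by-step:

(a) From the uncertainty principle:
Δp_min = ℏ/(2Δx) = (1.055e-34 J·s)/(2 × 3.790e-10 m) = 1.391e-25 kg·m/s

(b) The velocity uncertainty:
Δv = Δp/m = (1.391e-25 kg·m/s)/(9.109e-31 kg) = 1.527e+05 m/s = 152.728 km/s

(c) The de Broglie wavelength for this momentum:
λ = h/p = (6.626e-34 J·s)/(1.391e-25 kg·m/s) = 4.763e-09 m = 4.763 nm

Note: The de Broglie wavelength is comparable to the localization size, as expected from wave-particle duality.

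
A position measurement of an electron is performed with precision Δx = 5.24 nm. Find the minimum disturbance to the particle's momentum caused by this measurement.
1.006 × 10^-26 kg·m/s

The uncertainty principle implies that measuring position disturbs momentum:
ΔxΔp ≥ ℏ/2

When we measure position with precision Δx, we necessarily introduce a momentum uncertainty:
Δp ≥ ℏ/(2Δx)
Δp_min = (1.055e-34 J·s) / (2 × 5.240e-09 m)
Δp_min = 1.006e-26 kg·m/s

The more precisely we measure position, the greater the momentum disturbance.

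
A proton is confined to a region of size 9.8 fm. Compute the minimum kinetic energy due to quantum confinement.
54.013 keV

Using the uncertainty principle:

1. Position uncertainty: Δx ≈ 9.800e-15 m
2. Minimum momentum uncertainty: Δp = ℏ/(2Δx) = 5.380e-21 kg·m/s
3. Minimum kinetic energy:
   KE = (Δp)²/(2m) = (5.380e-21)²/(2 × 1.673e-27 kg)
   KE = 8.654e-15 J = 54.013 keV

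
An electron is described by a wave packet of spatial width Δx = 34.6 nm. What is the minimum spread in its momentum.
1.524 × 10^-27 kg·m/s

For a wave packet, the spatial width Δx and momentum spread Δp are related by the uncertainty principle:
ΔxΔp ≥ ℏ/2

The minimum momentum spread is:
Δp_min = ℏ/(2Δx)
Δp_min = (1.055e-34 J·s) / (2 × 3.460e-08 m)
Δp_min = 1.524e-27 kg·m/s

A wave packet cannot have both a well-defined position and well-defined momentum.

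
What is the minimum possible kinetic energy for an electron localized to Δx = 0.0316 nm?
9.539 eV

Localizing a particle requires giving it sufficient momentum uncertainty:

1. From uncertainty principle: Δp ≥ ℏ/(2Δx)
   Δp_min = (1.055e-34 J·s) / (2 × 3.160e-11 m)
   Δp_min = 1.669e-24 kg·m/s

2. This momentum uncertainty corresponds to kinetic energy:
   KE ≈ (Δp)²/(2m) = (1.669e-24)²/(2 × 9.109e-31 kg)
   KE = 1.528e-18 J = 9.539 eV

Tighter localization requires more energy.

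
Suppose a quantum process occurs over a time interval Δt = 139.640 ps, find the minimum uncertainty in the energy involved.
2.357 μeV

Using the energy-time uncertainty principle:
ΔEΔt ≥ ℏ/2

The minimum uncertainty in energy is:
ΔE_min = ℏ/(2Δt)
ΔE_min = (1.055e-34 J·s) / (2 × 1.396e-10 s)
ΔE_min = 3.776e-25 J = 2.357 μeV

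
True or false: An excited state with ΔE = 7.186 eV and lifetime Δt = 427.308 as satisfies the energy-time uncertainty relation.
Yes, it satisfies the uncertainty relation.

Calculate the product ΔEΔt:
ΔE = 7.186 eV = 1.151e-18 J
ΔEΔt = (1.151e-18 J) × (4.273e-16 s)
ΔEΔt = 4.920e-34 J·s

Compare to the minimum allowed value ℏ/2:
ℏ/2 = 5.273e-35 J·s

Since ΔEΔt = 4.920e-34 J·s ≥ 5.273e-35 J·s = ℏ/2,
this satisfies the uncertainty relation.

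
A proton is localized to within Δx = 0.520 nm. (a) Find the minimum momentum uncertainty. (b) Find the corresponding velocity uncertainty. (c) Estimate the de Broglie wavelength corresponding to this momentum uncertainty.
(a) Δp_min = 1.014 × 10^-25 kg·m/s
(b) Δv_min = 60.624 m/s
(c) λ_dB = 6.535 nm

Step-by-step:

(a) From the uncertainty principle:
Δp_min = ℏ/(2Δx) = (1.055e-34 J·s)/(2 × 5.200e-10 m) = 1.014e-25 kg·m/s

(b) The velocity uncertainty:
Δv = Δp/m = (1.014e-25 kg·m/s)/(1.673e-27 kg) = 6.062e+01 m/s = 60.624 m/s

(c) The de Broglie wavelength for this momentum:
λ = h/p = (6.626e-34 J·s)/(1.014e-25 kg·m/s) = 6.535e-09 m = 6.535 nm

Note: The de Broglie wavelength is comparable to the localization size, as expected from wave-particle duality.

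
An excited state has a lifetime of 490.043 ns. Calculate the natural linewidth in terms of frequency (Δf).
162.389 kHz

Using the energy-time uncertainty principle and E = hf:
ΔEΔt ≥ ℏ/2
hΔf·Δt ≥ ℏ/2

The minimum frequency uncertainty is:
Δf = ℏ/(2hτ) = 1/(4πτ)
Δf = 1/(4π × 4.900e-07 s)
Δf = 1.624e+05 Hz = 162.389 kHz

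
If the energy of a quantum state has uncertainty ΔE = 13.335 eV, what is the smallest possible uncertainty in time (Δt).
24.680 as

Using the energy-time uncertainty principle:
ΔEΔt ≥ ℏ/2

The minimum uncertainty in time is:
Δt_min = ℏ/(2ΔE)
Δt_min = (1.055e-34 J·s) / (2 × 2.137e-18 J)
Δt_min = 2.468e-17 s = 24.680 as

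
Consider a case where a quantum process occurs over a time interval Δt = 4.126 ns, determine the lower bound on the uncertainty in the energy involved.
79.764 neV

Using the energy-time uncertainty principle:
ΔEΔt ≥ ℏ/2

The minimum uncertainty in energy is:
ΔE_min = ℏ/(2Δt)
ΔE_min = (1.055e-34 J·s) / (2 × 4.126e-09 s)
ΔE_min = 1.278e-26 J = 79.764 neV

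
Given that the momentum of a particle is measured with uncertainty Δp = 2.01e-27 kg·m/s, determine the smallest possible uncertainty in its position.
26.233 nm

Using the Heisenberg uncertainty principle:
ΔxΔp ≥ ℏ/2

The minimum uncertainty in position is:
Δx_min = ℏ/(2Δp)
Δx_min = (1.055e-34 J·s) / (2 × 2.010e-27 kg·m/s)
Δx_min = 2.623e-08 m = 26.233 nm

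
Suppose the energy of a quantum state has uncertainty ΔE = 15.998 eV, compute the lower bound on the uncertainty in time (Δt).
20.572 as

Using the energy-time uncertainty principle:
ΔEΔt ≥ ℏ/2

The minimum uncertainty in time is:
Δt_min = ℏ/(2ΔE)
Δt_min = (1.055e-34 J·s) / (2 × 2.563e-18 J)
Δt_min = 2.057e-17 s = 20.572 as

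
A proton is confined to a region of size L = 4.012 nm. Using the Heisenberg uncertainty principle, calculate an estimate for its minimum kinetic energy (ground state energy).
322.279 neV

Using the uncertainty principle to estimate ground state energy:

1. The position uncertainty is approximately the confinement size:
   Δx ≈ L = 4.012e-09 m

2. From ΔxΔp ≥ ℏ/2, the minimum momentum uncertainty is:
   Δp ≈ ℏ/(2L) = 1.314e-26 kg·m/s

3. The kinetic energy is approximately:
   KE ≈ (Δp)²/(2m) = (1.314e-26)²/(2 × 1.673e-27 kg)
   KE ≈ 5.163e-26 J = 322.279 neV

This is an order-of-magnitude estimate of the ground state energy.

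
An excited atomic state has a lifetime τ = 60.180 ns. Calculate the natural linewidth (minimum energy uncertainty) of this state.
5.469 neV

Using the energy-time uncertainty principle:
ΔEΔt ≥ ℏ/2

The lifetime τ represents the time uncertainty Δt.
The natural linewidth (minimum energy uncertainty) is:

ΔE = ℏ/(2τ)
ΔE = (1.055e-34 J·s) / (2 × 6.018e-08 s)
ΔE = 8.762e-28 J = 5.469 neV

This natural linewidth limits the precision of spectroscopic measurements.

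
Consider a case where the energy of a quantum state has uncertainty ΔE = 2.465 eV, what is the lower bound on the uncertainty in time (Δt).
133.512 as

Using the energy-time uncertainty principle:
ΔEΔt ≥ ℏ/2

The minimum uncertainty in time is:
Δt_min = ℏ/(2ΔE)
Δt_min = (1.055e-34 J·s) / (2 × 3.949e-19 J)
Δt_min = 1.335e-16 s = 133.512 as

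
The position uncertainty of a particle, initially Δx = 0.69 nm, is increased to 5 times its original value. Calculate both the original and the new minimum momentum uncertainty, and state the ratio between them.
Original Δp_min = 7.642 × 10^-26 kg·m/s; new Δp'_min = 1.528 × 10^-26 kg·m/s; ratio Δp'_min/Δp_min = 1/5.

From the uncertainty principle ΔxΔp ≥ ℏ/2, the minimum momentum uncertainty is Δp_min = ℏ/(2Δx).

Original (Δx = 0.69 nm = 6.900e-10 m):
Δp_min = (1.055e-34 J·s)/(2 × 6.900e-10 m) = 7.642e-26 kg·m/s

When Δx → 5Δx:
Δp'_min = ℏ/(2 × 5Δx) = (1/5) × ℏ/(2Δx) = (1/5) × Δp_min
Δp'_min = 1/5 × 7.642e-26 kg·m/s = 1.528e-26 kg·m/s

Since Δp_min ∝ 1/Δx, when Δx is increased to 5 times its original value, Δp_min decreases to 1/5 of its original value.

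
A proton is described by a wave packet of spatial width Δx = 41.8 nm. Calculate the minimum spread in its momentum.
1.261 × 10^-27 kg·m/s

For a wave packet, the spatial width Δx and momentum spread Δp are related by the uncertainty principle:
ΔxΔp ≥ ℏ/2

The minimum momentum spread is:
Δp_min = ℏ/(2Δx)
Δp_min = (1.055e-34 J·s) / (2 × 4.180e-08 m)
Δp_min = 1.261e-27 kg·m/s

A wave packet cannot have both a well-defined position and well-defined momentum.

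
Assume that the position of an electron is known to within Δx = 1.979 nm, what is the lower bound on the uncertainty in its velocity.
29.249 km/s

Using the Heisenberg uncertainty principle and Δp = mΔv:
ΔxΔp ≥ ℏ/2
Δx(mΔv) ≥ ℏ/2

The minimum uncertainty in velocity is:
Δv_min = ℏ/(2mΔx)
Δv_min = (1.055e-34 J·s) / (2 × 9.109e-31 kg × 1.979e-09 m)
Δv_min = 2.925e+04 m/s = 29.249 km/s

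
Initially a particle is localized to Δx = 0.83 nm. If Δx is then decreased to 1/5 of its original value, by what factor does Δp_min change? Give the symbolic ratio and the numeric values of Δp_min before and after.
Original Δp_min = 6.353 × 10^-26 kg·m/s; new Δp'_min = 3.176 × 10^-25 kg·m/s; ratio Δp'_min/Δp_min = 5.

From the uncertainty principle ΔxΔp ≥ ℏ/2, the minimum momentum uncertainty is Δp_min = ℏ/(2Δx).

Original (Δx = 0.83 nm = 8.300e-10 m):
Δp_min = (1.055e-34 J·s)/(2 × 8.300e-10 m) = 6.353e-26 kg·m/s

When Δx → (1/5)Δx:
Δp'_min = ℏ/(2 × (1/5)Δx) = 5 × ℏ/(2Δx) = 5 × Δp_min
Δp'_min = 5 × 6.353e-26 kg·m/s = 3.176e-25 kg·m/s

Since Δp_min ∝ 1/Δx, when Δx is decreased to 1/5 of its original value, Δp_min increases to 5 times its original value.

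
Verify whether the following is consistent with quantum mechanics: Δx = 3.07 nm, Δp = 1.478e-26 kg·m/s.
No, it violates the uncertainty principle (impossible measurement).

Calculate the product ΔxΔp:
ΔxΔp = (3.070e-09 m) × (1.478e-26 kg·m/s)
ΔxΔp = 4.537e-35 J·s

Compare to the minimum allowed value ℏ/2:
ℏ/2 = 5.273e-35 J·s

Since ΔxΔp = 4.537e-35 J·s < 5.273e-35 J·s = ℏ/2,
the measurement violates the uncertainty principle.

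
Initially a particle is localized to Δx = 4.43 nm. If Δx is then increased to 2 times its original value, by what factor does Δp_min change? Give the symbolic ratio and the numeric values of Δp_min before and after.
Original Δp_min = 1.190 × 10^-26 kg·m/s; new Δp'_min = 5.951 × 10^-27 kg·m/s; ratio Δp'_min/Δp_min = 1/2.

From the uncertainty principle ΔxΔp ≥ ℏ/2, the minimum momentum uncertainty is Δp_min = ℏ/(2Δx).

Original (Δx = 4.43 nm = 4.430e-09 m):
Δp_min = (1.055e-34 J·s)/(2 × 4.430e-09 m) = 1.190e-26 kg·m/s

When Δx → 2Δx:
Δp'_min = ℏ/(2 × 2Δx) = (1/2) × ℏ/(2Δx) = (1/2) × Δp_min
Δp'_min = 1/2 × 1.190e-26 kg·m/s = 5.951e-27 kg·m/s

Since Δp_min ∝ 1/Δx, when Δx is increased to 2 times its original value, Δp_min decreases to 1/2 of its original value.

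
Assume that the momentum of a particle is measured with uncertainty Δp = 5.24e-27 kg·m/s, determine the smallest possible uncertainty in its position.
10.063 nm

Using the Heisenberg uncertainty principle:
ΔxΔp ≥ ℏ/2

The minimum uncertainty in position is:
Δx_min = ℏ/(2Δp)
Δx_min = (1.055e-34 J·s) / (2 × 5.240e-27 kg·m/s)
Δx_min = 1.006e-08 m = 10.063 nm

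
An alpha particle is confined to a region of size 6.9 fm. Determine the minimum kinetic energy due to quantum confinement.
27.427 keV

Using the uncertainty principle:

1. Position uncertainty: Δx ≈ 6.900e-15 m
2. Minimum momentum uncertainty: Δp = ℏ/(2Δx) = 7.642e-21 kg·m/s
3. Minimum kinetic energy:
   KE = (Δp)²/(2m) = (7.642e-21)²/(2 × 6.645e-27 kg)
   KE = 4.394e-15 J = 27.427 keV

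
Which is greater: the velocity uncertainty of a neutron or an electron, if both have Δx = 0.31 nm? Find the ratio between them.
The electron has the larger minimum velocity uncertainty, by a ratio of 1838.7.

For both particles, Δp_min = ℏ/(2Δx) = 1.701e-25 kg·m/s (same for both).

The velocity uncertainty is Δv = Δp/m:
- neutron: Δv = 1.701e-25 / 1.675e-27 = 1.016e+02 m/s = 101.552 m/s
- electron: Δv = 1.701e-25 / 9.109e-31 = 1.867e+05 m/s = 186.722 km/s

Ratio: 1.867e+05 / 1.016e+02 = 1838.7

The lighter particle has larger velocity uncertainty because Δv ∝ 1/m.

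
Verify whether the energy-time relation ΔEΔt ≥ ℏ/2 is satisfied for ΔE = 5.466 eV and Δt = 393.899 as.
Yes, it satisfies the uncertainty relation.

Calculate the product ΔEΔt:
ΔE = 5.466 eV = 8.757e-19 J
ΔEΔt = (8.757e-19 J) × (3.939e-16 s)
ΔEΔt = 3.450e-34 J·s

Compare to the minimum allowed value ℏ/2:
ℏ/2 = 5.273e-35 J·s

Since ΔEΔt = 3.450e-34 J·s ≥ 5.273e-35 J·s = ℏ/2,
this satisfies the uncertainty relation.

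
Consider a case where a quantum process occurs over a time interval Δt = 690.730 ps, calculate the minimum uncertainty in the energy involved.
476.461 neV

Using the energy-time uncertainty principle:
ΔEΔt ≥ ℏ/2

The minimum uncertainty in energy is:
ΔE_min = ℏ/(2Δt)
ΔE_min = (1.055e-34 J·s) / (2 × 6.907e-10 s)
ΔE_min = 7.634e-26 J = 476.461 neV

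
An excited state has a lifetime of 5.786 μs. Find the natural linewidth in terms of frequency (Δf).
13.753 kHz

Using the energy-time uncertainty principle and E = hf:
ΔEΔt ≥ ℏ/2
hΔf·Δt ≥ ℏ/2

The minimum frequency uncertainty is:
Δf = ℏ/(2hτ) = 1/(4πτ)
Δf = 1/(4π × 5.786e-06 s)
Δf = 1.375e+04 Hz = 13.753 kHz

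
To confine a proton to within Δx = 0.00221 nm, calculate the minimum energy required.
1.062 eV

Localizing a particle requires giving it sufficient momentum uncertainty:

1. From uncertainty principle: Δp ≥ ℏ/(2Δx)
   Δp_min = (1.055e-34 J·s) / (2 × 2.210e-12 m)
   Δp_min = 2.386e-23 kg·m/s

2. This momentum uncertainty corresponds to kinetic energy:
   KE ≈ (Δp)²/(2m) = (2.386e-23)²/(2 × 1.673e-27 kg)
   KE = 1.702e-19 J = 1.062 eV

Tighter localization requires more energy.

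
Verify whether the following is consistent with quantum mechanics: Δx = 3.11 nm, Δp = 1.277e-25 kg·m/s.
Yes, it satisfies the uncertainty principle.

Calculate the product ΔxΔp:
ΔxΔp = (3.110e-09 m) × (1.277e-25 kg·m/s)
ΔxΔp = 3.971e-34 J·s

Compare to the minimum allowed value ℏ/2:
ℏ/2 = 5.273e-35 J·s

Since ΔxΔp = 3.971e-34 J·s ≥ 5.273e-35 J·s = ℏ/2,
the measurement satisfies the uncertainty principle.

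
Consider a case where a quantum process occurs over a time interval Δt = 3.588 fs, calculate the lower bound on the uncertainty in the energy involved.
91.724 meV

Using the energy-time uncertainty principle:
ΔEΔt ≥ ℏ/2

The minimum uncertainty in energy is:
ΔE_min = ℏ/(2Δt)
ΔE_min = (1.055e-34 J·s) / (2 × 3.588e-15 s)
ΔE_min = 1.470e-20 J = 91.724 meV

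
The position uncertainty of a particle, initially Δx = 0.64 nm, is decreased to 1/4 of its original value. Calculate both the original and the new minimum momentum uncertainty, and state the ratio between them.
Original Δp_min = 8.239 × 10^-26 kg·m/s; new Δp'_min = 3.296 × 10^-25 kg·m/s; ratio Δp'_min/Δp_min = 4.

From the uncertainty principle ΔxΔp ≥ ℏ/2, the minimum momentum uncertainty is Δp_min = ℏ/(2Δx).

Original (Δx = 0.64 nm = 6.400e-10 m):
Δp_min = (1.055e-34 J·s)/(2 × 6.400e-10 m) = 8.239e-26 kg·m/s

When Δx → (1/4)Δx:
Δp'_min = ℏ/(2 × (1/4)Δx) = 4 × ℏ/(2Δx) = 4 × Δp_min
Δp'_min = 4 × 8.239e-26 kg·m/s = 3.296e-25 kg·m/s

Since Δp_min ∝ 1/Δx, when Δx is decreased to 1/4 of its original value, Δp_min increases to 4 times its original value.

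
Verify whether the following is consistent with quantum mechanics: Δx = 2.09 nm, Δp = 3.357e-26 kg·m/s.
Yes, it satisfies the uncertainty principle.

Calculate the product ΔxΔp:
ΔxΔp = (2.090e-09 m) × (3.357e-26 kg·m/s)
ΔxΔp = 7.016e-35 J·s

Compare to the minimum allowed value ℏ/2:
ℏ/2 = 5.273e-35 J·s

Since ΔxΔp = 7.016e-35 J·s ≥ 5.273e-35 J·s = ℏ/2,
the measurement satisfies the uncertainty principle.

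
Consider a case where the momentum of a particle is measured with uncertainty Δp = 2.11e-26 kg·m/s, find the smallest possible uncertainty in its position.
2.499 nm

Using the Heisenberg uncertainty principle:
ΔxΔp ≥ ℏ/2

The minimum uncertainty in position is:
Δx_min = ℏ/(2Δp)
Δx_min = (1.055e-34 J·s) / (2 × 2.110e-26 kg·m/s)
Δx_min = 2.499e-09 m = 2.499 nm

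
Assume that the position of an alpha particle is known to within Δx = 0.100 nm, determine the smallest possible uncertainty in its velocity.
79.355 m/s

Using the Heisenberg uncertainty principle and Δp = mΔv:
ΔxΔp ≥ ℏ/2
Δx(mΔv) ≥ ℏ/2

The minimum uncertainty in velocity is:
Δv_min = ℏ/(2mΔx)
Δv_min = (1.055e-34 J·s) / (2 × 6.645e-27 kg × 1.000e-10 m)
Δv_min = 7.935e+01 m/s = 79.355 m/s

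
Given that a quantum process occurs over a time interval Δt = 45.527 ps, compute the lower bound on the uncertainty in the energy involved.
7.229 μeV

Using the energy-time uncertainty principle:
ΔEΔt ≥ ℏ/2

The minimum uncertainty in energy is:
ΔE_min = ℏ/(2Δt)
ΔE_min = (1.055e-34 J·s) / (2 × 4.553e-11 s)
ΔE_min = 1.158e-24 J = 7.229 μeV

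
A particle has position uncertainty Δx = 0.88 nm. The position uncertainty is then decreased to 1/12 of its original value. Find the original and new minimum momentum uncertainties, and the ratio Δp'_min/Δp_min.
Original Δp_min = 5.992 × 10^-26 kg·m/s; new Δp'_min = 7.190 × 10^-25 kg·m/s; ratio Δp'_min/Δp_min = 12.

From the uncertainty principle ΔxΔp ≥ ℏ/2, the minimum momentum uncertainty is Δp_min = ℏ/(2Δx).

Original (Δx = 0.88 nm = 8.800e-10 m):
Δp_min = (1.055e-34 J·s)/(2 × 8.800e-10 m) = 5.992e-26 kg·m/s

When Δx → (1/12)Δx:
Δp'_min = ℏ/(2 × (1/12)Δx) = 12 × ℏ/(2Δx) = 12 × Δp_min
Δp'_min = 12 × 5.992e-26 kg·m/s = 7.190e-25 kg·m/s

Since Δp_min ∝ 1/Δx, when Δx is decreased to 1/12 of its original value, Δp_min increases to 12 times its original value.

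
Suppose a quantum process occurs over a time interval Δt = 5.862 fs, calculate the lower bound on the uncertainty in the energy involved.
56.142 meV

Using the energy-time uncertainty principle:
ΔEΔt ≥ ℏ/2

The minimum uncertainty in energy is:
ΔE_min = ℏ/(2Δt)
ΔE_min = (1.055e-34 J·s) / (2 × 5.862e-15 s)
ΔE_min = 8.995e-21 J = 56.142 meV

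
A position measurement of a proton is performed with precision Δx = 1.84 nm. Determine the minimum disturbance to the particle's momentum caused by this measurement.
2.866 × 10^-26 kg·m/s

The uncertainty principle implies that measuring position disturbs momentum:
ΔxΔp ≥ ℏ/2

When we measure position with precision Δx, we necessarily introduce a momentum uncertainty:
Δp ≥ ℏ/(2Δx)
Δp_min = (1.055e-34 J·s) / (2 × 1.840e-09 m)
Δp_min = 2.866e-26 kg·m/s

The more precisely we measure position, the greater the momentum disturbance.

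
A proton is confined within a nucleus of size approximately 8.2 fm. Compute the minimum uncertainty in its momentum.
6.430 × 10^-21 kg·m/s

Using the Heisenberg uncertainty principle:
ΔxΔp ≥ ℏ/2

With Δx ≈ L = 8.200e-15 m (the confinement size):
Δp_min = ℏ/(2Δx)
Δp_min = (1.055e-34 J·s) / (2 × 8.200e-15 m)
Δp_min = 6.430e-21 kg·m/s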